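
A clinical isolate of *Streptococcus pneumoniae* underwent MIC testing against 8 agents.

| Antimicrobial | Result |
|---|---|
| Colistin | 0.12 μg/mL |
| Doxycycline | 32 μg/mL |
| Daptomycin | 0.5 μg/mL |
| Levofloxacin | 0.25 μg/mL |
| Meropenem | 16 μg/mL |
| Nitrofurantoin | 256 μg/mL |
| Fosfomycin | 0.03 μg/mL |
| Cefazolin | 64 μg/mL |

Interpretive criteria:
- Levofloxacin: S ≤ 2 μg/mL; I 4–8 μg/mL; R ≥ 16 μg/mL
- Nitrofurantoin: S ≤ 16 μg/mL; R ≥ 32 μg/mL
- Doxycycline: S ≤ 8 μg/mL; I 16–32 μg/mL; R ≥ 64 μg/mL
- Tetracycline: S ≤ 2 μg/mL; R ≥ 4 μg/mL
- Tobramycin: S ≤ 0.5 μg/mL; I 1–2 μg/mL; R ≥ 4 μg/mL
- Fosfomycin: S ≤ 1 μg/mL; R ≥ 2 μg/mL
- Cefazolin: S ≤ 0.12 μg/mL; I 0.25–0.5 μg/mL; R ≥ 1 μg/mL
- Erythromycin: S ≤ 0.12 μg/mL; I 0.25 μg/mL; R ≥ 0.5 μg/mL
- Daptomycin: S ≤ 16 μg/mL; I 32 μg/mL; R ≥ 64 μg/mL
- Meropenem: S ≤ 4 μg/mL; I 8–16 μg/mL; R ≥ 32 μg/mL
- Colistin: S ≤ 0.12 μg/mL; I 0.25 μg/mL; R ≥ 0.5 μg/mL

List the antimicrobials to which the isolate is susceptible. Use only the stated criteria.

Colistin: 0.12 μg/mL is ≤ 0.12 μg/mL — S
Doxycycline (32 μg/mL) in 16–32 μg/mL — intermediate
Daptomycin: 0.5 μg/mL is ≤ 16 μg/mL → S
Levofloxacin: 0.25 μg/mL is ≤ 2 μg/mL ⇒ S
Meropenem (16 μg/mL) in 8–16 μg/mL ⇒ intermediate
Nitrofurantoin (256 μg/mL) ≥ 32 μg/mL ⇒ resistant
Fosfomycin: 0.03 μg/mL is ≤ 1 μg/mL ⇒ susceptible
Cefazolin (64 μg/mL) ≥ 1 μg/mL → resistant

colistin, daptomycin, levofloxacin, fosfomycin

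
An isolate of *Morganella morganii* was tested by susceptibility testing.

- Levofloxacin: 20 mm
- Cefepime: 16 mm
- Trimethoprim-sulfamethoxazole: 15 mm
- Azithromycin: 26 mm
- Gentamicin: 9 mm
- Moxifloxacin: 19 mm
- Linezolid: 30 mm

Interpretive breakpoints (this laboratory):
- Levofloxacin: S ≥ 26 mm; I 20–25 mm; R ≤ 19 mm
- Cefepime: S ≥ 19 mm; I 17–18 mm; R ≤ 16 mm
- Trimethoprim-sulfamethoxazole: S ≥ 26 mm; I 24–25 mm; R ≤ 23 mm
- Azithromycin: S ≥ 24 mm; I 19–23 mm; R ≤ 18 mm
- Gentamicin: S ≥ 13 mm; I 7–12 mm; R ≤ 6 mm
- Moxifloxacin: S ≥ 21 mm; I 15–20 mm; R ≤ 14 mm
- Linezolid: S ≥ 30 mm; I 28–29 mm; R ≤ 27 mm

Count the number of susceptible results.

2

Levofloxacin 20 mm: in 20–25 mm ⇒ Intermediate
Cefepime: 16 mm is ≤ 16 mm — Resistant
Trimethoprim-sulfamethoxazole 15 mm: ≤ 23 mm → Resistant
Azithromycin (26 mm) ≥ 24 mm — Susceptible
Gentamicin: 9 mm is in 7–12 mm → I
Moxifloxacin 19 mm: in 15–20 mm — I
Linezolid (30 mm) ≥ 30 mm — S
Susceptible: 2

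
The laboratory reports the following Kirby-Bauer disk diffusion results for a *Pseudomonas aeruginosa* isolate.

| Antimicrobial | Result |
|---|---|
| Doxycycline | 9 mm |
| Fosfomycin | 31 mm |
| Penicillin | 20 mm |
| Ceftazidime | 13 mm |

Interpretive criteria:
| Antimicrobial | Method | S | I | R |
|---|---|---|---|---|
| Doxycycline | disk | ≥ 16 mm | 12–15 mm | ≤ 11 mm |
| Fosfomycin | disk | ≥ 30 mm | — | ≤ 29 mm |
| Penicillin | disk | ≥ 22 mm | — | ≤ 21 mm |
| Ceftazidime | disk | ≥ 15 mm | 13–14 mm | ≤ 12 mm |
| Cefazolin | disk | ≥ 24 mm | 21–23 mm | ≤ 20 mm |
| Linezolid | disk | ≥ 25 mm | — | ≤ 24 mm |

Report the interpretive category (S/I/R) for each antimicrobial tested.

R, S, R, I

Doxycycline: 9 mm is ≤ 11 mm — Resistant
Fosfomycin 31 mm: ≥ 30 mm ⇒ Susceptible
Penicillin: 20 mm is ≤ 21 mm — resistant
Ceftazidime (13 mm) in 13–14 mm ⇒ Intermediate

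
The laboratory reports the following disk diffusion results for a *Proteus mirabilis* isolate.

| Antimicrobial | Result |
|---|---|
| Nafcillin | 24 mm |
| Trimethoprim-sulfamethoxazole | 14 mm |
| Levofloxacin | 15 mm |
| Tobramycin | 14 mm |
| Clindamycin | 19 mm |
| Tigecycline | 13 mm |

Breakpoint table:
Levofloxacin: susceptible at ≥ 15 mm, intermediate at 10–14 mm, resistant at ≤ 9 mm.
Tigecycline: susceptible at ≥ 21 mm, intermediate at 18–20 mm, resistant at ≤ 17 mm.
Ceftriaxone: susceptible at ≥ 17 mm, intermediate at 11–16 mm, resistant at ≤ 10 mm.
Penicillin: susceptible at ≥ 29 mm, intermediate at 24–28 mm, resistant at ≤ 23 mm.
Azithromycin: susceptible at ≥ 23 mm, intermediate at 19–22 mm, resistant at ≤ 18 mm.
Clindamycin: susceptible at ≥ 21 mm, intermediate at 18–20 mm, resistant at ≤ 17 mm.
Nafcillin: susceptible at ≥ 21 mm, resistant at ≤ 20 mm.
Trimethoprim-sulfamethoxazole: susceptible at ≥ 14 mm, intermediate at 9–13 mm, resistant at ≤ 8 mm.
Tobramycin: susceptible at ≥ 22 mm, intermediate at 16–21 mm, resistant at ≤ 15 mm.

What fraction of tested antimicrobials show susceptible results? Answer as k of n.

3 of 6

Nafcillin: 24 mm is ≥ 21 mm ⇒ Susceptible
Trimethoprim-sulfamethoxazole: 14 mm is ≥ 14 mm — susceptible
Levofloxacin (15 mm) ≥ 15 mm ⇒ susceptible
Tobramycin: 14 mm is ≤ 15 mm — resistant
Clindamycin (19 mm) in 18–20 mm ⇒ intermediate
Tigecycline: 13 mm is ≤ 17 mm ⇒ Resistant
Susceptible: 3/6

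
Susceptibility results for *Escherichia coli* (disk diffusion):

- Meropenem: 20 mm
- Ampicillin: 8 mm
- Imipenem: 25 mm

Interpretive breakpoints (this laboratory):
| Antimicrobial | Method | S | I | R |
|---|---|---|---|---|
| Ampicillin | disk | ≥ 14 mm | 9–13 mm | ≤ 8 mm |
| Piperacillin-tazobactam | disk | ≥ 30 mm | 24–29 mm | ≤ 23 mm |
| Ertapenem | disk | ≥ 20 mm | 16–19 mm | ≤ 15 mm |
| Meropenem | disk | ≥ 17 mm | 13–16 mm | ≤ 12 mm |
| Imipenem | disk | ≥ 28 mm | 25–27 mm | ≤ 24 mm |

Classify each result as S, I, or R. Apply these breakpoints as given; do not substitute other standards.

S, R, I

Meropenem 20 mm: ≥ 17 mm ⇒ Susceptible
Ampicillin (8 mm) ≤ 8 mm → R
Imipenem: 25 mm is in 25–27 mm — I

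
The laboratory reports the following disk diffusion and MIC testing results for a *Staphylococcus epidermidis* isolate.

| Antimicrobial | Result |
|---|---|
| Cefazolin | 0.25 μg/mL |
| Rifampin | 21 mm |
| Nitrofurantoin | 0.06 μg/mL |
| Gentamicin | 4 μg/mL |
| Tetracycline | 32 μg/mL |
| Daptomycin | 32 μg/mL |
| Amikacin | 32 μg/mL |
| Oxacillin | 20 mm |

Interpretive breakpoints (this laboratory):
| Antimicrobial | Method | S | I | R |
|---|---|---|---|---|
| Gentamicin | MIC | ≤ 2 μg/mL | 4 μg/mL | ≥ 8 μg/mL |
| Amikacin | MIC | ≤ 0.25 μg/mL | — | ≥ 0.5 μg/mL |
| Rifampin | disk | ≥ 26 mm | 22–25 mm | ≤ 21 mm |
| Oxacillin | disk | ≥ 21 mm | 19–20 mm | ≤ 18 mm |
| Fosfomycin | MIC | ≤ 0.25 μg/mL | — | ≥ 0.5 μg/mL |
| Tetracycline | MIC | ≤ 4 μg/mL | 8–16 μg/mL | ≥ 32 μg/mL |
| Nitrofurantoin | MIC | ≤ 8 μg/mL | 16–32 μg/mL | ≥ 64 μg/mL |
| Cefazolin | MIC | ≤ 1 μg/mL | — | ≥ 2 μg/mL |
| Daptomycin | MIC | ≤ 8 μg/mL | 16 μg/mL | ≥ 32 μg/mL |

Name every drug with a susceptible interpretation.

cefazolin, nitrofurantoin

Cefazolin (0.25 μg/mL) ≤ 1 μg/mL ⇒ S
Rifampin 21 mm: ≤ 21 mm → R
Nitrofurantoin: 0.06 μg/mL is ≤ 8 μg/mL → Susceptible
Gentamicin 4 μg/mL: = 4 μg/mL — intermediate
Tetracycline 32 μg/mL: ≥ 32 μg/mL — resistant
Daptomycin: 32 μg/mL is ≥ 32 μg/mL ⇒ resistant
Amikacin: 32 μg/mL is ≥ 0.5 μg/mL — resistant
Oxacillin 20 mm: in 19–20 mm → I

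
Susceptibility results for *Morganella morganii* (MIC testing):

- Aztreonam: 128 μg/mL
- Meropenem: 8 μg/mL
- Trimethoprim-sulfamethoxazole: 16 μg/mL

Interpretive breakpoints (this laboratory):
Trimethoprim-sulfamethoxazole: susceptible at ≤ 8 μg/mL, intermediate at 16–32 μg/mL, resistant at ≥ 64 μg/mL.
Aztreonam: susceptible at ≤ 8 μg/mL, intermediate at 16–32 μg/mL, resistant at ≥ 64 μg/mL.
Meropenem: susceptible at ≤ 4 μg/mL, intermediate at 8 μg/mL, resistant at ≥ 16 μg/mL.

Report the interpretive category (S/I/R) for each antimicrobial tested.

R, I, I

Aztreonam: 128 μg/mL is ≥ 64 μg/mL ⇒ R
Meropenem 8 μg/mL: = 8 μg/mL → intermediate
Trimethoprim-sulfamethoxazole: 16 μg/mL is in 16–32 μg/mL — intermediate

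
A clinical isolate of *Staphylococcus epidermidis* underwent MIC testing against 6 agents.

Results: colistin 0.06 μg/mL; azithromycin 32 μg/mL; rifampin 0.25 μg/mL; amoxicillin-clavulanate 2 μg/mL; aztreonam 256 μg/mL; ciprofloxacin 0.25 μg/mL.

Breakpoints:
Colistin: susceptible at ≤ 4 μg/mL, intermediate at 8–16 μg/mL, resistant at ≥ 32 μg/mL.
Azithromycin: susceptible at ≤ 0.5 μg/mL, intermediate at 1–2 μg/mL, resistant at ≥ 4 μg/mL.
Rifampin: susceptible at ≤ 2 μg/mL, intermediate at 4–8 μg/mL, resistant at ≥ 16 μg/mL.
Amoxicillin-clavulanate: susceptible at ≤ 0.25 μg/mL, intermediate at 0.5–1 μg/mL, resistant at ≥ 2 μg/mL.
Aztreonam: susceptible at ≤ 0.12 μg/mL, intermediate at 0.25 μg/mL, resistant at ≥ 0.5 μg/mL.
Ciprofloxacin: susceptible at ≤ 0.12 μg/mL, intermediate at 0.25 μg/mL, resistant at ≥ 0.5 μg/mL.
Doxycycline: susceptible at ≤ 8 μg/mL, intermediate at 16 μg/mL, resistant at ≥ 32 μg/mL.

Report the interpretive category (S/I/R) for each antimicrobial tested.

Colistin: 0.06 μg/mL is ≤ 4 μg/mL — susceptible
Azithromycin: 32 μg/mL is ≥ 4 μg/mL — resistant
Rifampin 0.25 μg/mL: ≤ 2 μg/mL ⇒ S
Amoxicillin-clavulanate 2 μg/mL: ≥ 2 μg/mL → resistant
Aztreonam (256 μg/mL) ≥ 0.5 μg/mL → Resistant
Ciprofloxacin 0.25 μg/mL: = 0.25 μg/mL ⇒ Intermediate

S, R, S, R, R, I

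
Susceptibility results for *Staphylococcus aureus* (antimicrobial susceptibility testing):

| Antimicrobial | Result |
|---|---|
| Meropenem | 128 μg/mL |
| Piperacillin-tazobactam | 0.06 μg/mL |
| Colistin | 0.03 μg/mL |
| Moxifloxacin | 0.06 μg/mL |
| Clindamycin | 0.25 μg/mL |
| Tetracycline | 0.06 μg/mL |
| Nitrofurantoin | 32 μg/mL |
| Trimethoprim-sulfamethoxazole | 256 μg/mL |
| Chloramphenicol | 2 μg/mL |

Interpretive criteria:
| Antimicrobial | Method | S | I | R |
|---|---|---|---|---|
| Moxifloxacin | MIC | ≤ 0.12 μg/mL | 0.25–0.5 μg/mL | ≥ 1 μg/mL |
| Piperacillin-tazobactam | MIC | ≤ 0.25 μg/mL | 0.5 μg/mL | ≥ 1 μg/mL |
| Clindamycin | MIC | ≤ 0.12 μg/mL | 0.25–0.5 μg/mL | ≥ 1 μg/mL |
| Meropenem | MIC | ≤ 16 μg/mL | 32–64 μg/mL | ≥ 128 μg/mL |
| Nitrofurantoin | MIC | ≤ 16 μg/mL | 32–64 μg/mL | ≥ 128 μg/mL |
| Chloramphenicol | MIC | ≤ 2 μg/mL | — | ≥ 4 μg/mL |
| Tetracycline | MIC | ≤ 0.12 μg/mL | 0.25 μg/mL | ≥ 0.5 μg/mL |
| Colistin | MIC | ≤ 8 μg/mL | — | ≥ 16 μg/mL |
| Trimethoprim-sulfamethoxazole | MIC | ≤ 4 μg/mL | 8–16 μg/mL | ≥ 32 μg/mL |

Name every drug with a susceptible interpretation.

piperacillin-tazobactam, colistin, moxifloxacin, tetracycline, chloramphenicol

Meropenem 128 μg/mL: ≥ 128 μg/mL → R
Piperacillin-tazobactam: 0.06 μg/mL is ≤ 0.25 μg/mL — susceptible
Colistin: 0.03 μg/mL is ≤ 8 μg/mL ⇒ S
Moxifloxacin (0.06 μg/mL) ≤ 0.12 μg/mL → S
Clindamycin 0.25 μg/mL: in 0.25–0.5 μg/mL ⇒ I
Tetracycline (0.06 μg/mL) ≤ 0.12 μg/mL — Susceptible
Nitrofurantoin 32 μg/mL: in 32–64 μg/mL ⇒ Intermediate
Trimethoprim-sulfamethoxazole: 256 μg/mL is ≥ 32 μg/mL → R
Chloramphenicol: 2 μg/mL is ≤ 2 μg/mL ⇒ Susceptible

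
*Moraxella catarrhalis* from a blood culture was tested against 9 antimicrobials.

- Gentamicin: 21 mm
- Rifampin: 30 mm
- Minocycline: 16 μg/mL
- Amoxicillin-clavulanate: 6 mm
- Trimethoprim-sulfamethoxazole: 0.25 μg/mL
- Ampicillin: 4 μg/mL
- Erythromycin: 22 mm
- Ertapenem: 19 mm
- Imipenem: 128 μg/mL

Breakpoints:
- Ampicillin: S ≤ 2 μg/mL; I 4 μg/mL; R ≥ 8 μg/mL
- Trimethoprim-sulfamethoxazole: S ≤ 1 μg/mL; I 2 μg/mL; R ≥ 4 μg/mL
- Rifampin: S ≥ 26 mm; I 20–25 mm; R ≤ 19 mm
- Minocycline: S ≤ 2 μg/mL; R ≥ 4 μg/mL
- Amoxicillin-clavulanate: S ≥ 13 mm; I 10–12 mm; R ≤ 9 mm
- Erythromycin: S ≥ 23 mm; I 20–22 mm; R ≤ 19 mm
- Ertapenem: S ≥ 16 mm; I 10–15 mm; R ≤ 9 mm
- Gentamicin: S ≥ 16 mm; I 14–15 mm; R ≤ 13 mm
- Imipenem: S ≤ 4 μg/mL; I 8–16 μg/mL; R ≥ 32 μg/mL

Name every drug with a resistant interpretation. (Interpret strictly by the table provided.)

Gentamicin 21 mm: ≥ 16 mm — S
Rifampin 30 mm: ≥ 26 mm → susceptible
Minocycline: 16 μg/mL is ≥ 4 μg/mL → Resistant
Amoxicillin-clavulanate 6 mm: ≤ 9 mm → resistant
Trimethoprim-sulfamethoxazole 0.25 μg/mL: ≤ 1 μg/mL → susceptible
Ampicillin (4 μg/mL) = 4 μg/mL ⇒ Intermediate
Erythromycin (22 mm) in 20–22 mm — Intermediate
Ertapenem: 19 mm is ≥ 16 mm — S
Imipenem (128 μg/mL) ≥ 32 μg/mL ⇒ resistant

minocycline, amoxicillin-clavulanate, imipenem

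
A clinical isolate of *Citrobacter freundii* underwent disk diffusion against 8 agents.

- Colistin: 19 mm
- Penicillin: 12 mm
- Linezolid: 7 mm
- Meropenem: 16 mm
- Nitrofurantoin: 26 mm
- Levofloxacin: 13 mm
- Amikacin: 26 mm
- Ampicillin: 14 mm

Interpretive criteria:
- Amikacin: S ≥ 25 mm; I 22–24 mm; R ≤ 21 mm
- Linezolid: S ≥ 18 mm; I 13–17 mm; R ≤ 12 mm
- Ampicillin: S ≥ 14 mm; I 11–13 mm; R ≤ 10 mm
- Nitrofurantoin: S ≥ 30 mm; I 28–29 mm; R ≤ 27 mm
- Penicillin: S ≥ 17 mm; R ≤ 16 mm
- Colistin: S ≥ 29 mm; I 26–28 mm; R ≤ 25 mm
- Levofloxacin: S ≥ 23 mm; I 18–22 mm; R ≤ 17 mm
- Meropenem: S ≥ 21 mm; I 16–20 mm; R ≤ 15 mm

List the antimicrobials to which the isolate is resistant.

Colistin (19 mm) ≤ 25 mm — Resistant
Penicillin: 12 mm is ≤ 16 mm ⇒ Resistant
Linezolid 7 mm: ≤ 12 mm ⇒ resistant
Meropenem (16 mm) in 16–20 mm ⇒ I
Nitrofurantoin: 26 mm is ≤ 27 mm — resistant
Levofloxacin: 13 mm is ≤ 17 mm → resistant
Amikacin 26 mm: ≥ 25 mm ⇒ Susceptible
Ampicillin (14 mm) ≥ 14 mm ⇒ susceptible

colistin, penicillin, linezolid, nitrofurantoin, levofloxacin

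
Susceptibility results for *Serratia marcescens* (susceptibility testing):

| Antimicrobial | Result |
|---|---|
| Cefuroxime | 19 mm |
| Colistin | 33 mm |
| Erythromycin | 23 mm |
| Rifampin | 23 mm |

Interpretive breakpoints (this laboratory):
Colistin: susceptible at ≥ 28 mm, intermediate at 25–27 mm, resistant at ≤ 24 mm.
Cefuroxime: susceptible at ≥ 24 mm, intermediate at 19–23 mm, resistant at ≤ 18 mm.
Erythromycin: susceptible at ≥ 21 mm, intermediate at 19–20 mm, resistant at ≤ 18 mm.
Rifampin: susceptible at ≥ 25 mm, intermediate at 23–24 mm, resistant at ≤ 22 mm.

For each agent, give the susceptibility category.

Cefuroxime (19 mm) in 19–23 mm ⇒ intermediate
Colistin: 33 mm is ≥ 28 mm → susceptible
Erythromycin (23 mm) ≥ 21 mm — S
Rifampin: 23 mm is in 23–24 mm ⇒ intermediate

I, S, S, I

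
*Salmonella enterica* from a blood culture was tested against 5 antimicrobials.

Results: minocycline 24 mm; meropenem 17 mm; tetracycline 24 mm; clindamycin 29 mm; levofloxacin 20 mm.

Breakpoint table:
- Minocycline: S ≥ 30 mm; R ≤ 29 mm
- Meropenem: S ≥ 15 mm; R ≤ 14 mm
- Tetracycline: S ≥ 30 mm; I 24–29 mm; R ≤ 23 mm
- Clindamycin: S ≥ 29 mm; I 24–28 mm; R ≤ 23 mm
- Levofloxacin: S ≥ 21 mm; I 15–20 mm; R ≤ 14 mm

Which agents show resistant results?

minocycline

Minocycline (24 mm) ≤ 29 mm → resistant
Meropenem (17 mm) ≥ 15 mm → Susceptible
Tetracycline 24 mm: in 24–29 mm — intermediate
Clindamycin 29 mm: ≥ 29 mm ⇒ Susceptible
Levofloxacin (20 mm) in 15–20 mm → I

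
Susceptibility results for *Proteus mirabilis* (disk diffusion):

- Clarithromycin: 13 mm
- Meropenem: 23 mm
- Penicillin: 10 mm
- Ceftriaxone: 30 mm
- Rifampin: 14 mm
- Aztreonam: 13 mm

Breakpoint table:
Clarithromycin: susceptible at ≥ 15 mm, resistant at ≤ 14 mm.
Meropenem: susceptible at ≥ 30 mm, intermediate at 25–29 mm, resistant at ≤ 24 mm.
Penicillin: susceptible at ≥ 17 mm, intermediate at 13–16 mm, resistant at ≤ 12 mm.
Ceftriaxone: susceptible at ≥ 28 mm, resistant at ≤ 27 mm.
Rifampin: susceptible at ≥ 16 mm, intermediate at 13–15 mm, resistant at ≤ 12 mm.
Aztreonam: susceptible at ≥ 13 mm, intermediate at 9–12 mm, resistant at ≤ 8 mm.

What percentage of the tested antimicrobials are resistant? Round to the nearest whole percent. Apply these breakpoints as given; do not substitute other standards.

Clarithromycin: 13 mm is ≤ 14 mm — R
Meropenem (23 mm) ≤ 24 mm ⇒ resistant
Penicillin (10 mm) ≤ 12 mm ⇒ Resistant
Ceftriaxone: 30 mm is ≥ 28 mm — S
Rifampin: 14 mm is in 13–15 mm → intermediate
Aztreonam (13 mm) ≥ 13 mm ⇒ Susceptible
Resistant: 3/6

50%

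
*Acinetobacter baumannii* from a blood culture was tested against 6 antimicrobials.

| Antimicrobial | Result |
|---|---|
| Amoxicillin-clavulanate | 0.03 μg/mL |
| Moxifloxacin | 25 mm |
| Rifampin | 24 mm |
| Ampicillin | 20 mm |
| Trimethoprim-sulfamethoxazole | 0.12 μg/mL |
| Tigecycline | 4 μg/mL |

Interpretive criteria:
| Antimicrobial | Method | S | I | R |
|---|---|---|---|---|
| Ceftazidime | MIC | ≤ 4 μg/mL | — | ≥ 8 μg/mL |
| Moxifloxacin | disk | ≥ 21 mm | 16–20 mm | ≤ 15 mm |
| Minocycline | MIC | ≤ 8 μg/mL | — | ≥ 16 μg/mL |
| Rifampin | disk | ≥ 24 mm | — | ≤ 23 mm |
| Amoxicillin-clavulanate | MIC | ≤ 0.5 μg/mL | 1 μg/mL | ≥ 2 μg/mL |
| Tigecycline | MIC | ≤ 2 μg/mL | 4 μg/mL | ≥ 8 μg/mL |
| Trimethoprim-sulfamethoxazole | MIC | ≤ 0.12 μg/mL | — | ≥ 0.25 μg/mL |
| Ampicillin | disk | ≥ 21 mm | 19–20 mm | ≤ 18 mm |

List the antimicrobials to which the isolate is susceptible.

Amoxicillin-clavulanate: 0.03 μg/mL is ≤ 0.5 μg/mL — S
Moxifloxacin 25 mm: ≥ 21 mm — Susceptible
Rifampin 24 mm: ≥ 24 mm ⇒ Susceptible
Ampicillin (20 mm) in 19–20 mm — intermediate
Trimethoprim-sulfamethoxazole: 0.12 μg/mL is ≤ 0.12 μg/mL ⇒ S
Tigecycline (4 μg/mL) = 4 μg/mL — Intermediate

amoxicillin-clavulanate, moxifloxacin, rifampin, trimethoprim-sulfamethoxazole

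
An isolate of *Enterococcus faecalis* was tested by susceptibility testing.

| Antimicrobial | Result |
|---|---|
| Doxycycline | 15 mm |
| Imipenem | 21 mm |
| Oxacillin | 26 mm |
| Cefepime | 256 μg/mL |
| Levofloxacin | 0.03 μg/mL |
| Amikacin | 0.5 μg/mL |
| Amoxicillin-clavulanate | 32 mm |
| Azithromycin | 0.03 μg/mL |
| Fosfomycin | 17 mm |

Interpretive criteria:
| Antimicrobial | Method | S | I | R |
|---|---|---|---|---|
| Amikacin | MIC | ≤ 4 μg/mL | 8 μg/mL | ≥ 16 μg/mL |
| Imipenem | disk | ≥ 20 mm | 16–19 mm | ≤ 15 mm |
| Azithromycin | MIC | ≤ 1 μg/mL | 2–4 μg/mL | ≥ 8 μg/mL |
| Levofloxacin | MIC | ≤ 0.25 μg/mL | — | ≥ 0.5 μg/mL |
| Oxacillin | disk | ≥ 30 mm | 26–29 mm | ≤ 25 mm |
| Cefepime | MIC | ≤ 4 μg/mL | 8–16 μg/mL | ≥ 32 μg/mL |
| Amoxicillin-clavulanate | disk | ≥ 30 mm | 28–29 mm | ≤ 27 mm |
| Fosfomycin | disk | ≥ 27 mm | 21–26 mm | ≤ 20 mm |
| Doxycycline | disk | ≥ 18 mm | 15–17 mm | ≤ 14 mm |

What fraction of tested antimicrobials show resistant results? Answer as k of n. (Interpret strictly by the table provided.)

2 of 9

Doxycycline (15 mm) in 15–17 mm → intermediate
Imipenem: 21 mm is ≥ 20 mm ⇒ susceptible
Oxacillin 26 mm: in 26–29 mm ⇒ Intermediate
Cefepime 256 μg/mL: ≥ 32 μg/mL — resistant
Levofloxacin: 0.03 μg/mL is ≤ 0.25 μg/mL ⇒ susceptible
Amikacin 0.5 μg/mL: ≤ 4 μg/mL ⇒ susceptible
Amoxicillin-clavulanate (32 mm) ≥ 30 mm — S
Azithromycin (0.03 μg/mL) ≤ 1 μg/mL — Susceptible
Fosfomycin: 17 mm is ≤ 20 mm — resistant
Resistant: 2/9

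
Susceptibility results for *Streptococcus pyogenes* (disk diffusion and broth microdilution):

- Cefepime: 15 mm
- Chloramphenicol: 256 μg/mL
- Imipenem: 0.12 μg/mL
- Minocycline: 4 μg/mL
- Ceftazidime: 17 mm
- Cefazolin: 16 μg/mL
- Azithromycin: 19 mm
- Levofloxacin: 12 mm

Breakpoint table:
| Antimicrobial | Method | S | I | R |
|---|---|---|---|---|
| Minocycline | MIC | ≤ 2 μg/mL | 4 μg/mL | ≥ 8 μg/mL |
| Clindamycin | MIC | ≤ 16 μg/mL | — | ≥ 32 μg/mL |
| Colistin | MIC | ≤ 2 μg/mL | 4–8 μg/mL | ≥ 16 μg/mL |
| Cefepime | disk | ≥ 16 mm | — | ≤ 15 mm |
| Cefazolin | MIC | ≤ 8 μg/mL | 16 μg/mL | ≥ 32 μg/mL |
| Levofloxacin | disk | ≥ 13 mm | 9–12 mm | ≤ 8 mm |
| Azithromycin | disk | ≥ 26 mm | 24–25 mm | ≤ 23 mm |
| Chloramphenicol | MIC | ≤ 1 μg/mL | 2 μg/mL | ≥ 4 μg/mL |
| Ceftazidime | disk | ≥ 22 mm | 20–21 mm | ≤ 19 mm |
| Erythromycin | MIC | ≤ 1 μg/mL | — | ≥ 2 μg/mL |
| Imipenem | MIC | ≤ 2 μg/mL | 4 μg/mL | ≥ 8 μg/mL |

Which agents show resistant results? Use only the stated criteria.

cefepime, chloramphenicol, ceftazidime, azithromycin

Cefepime 15 mm: ≤ 15 mm — Resistant
Chloramphenicol: 256 μg/mL is ≥ 4 μg/mL → resistant
Imipenem 0.12 μg/mL: ≤ 2 μg/mL — Susceptible
Minocycline: 4 μg/mL is = 4 μg/mL → Intermediate
Ceftazidime: 17 mm is ≤ 19 mm ⇒ R
Cefazolin: 16 μg/mL is = 16 μg/mL — Intermediate
Azithromycin (19 mm) ≤ 23 mm — resistant
Levofloxacin: 12 mm is in 9–12 mm ⇒ Intermediate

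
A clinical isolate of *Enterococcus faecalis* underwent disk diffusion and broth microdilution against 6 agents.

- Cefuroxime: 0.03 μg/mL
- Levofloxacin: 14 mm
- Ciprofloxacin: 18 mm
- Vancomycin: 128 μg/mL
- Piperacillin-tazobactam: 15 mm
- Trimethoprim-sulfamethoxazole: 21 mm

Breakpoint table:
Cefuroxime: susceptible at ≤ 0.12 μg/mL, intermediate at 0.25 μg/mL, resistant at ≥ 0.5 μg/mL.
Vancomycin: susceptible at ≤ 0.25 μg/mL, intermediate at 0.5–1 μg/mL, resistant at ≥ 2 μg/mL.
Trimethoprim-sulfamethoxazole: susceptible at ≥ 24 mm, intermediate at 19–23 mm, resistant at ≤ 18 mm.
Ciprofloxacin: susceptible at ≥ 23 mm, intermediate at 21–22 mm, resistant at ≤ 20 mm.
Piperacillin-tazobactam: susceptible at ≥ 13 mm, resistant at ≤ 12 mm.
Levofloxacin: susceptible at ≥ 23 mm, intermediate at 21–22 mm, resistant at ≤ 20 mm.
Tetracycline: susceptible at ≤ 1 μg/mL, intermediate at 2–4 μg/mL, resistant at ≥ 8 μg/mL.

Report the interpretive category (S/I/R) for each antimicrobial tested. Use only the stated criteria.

S, R, R, R, S, I

Cefuroxime 0.03 μg/mL: ≤ 0.12 μg/mL ⇒ Susceptible
Levofloxacin (14 mm) ≤ 20 mm ⇒ resistant
Ciprofloxacin (18 mm) ≤ 20 mm — Resistant
Vancomycin (128 μg/mL) ≥ 2 μg/mL — Resistant
Piperacillin-tazobactam 15 mm: ≥ 13 mm ⇒ S
Trimethoprim-sulfamethoxazole (21 mm) in 19–23 mm ⇒ intermediate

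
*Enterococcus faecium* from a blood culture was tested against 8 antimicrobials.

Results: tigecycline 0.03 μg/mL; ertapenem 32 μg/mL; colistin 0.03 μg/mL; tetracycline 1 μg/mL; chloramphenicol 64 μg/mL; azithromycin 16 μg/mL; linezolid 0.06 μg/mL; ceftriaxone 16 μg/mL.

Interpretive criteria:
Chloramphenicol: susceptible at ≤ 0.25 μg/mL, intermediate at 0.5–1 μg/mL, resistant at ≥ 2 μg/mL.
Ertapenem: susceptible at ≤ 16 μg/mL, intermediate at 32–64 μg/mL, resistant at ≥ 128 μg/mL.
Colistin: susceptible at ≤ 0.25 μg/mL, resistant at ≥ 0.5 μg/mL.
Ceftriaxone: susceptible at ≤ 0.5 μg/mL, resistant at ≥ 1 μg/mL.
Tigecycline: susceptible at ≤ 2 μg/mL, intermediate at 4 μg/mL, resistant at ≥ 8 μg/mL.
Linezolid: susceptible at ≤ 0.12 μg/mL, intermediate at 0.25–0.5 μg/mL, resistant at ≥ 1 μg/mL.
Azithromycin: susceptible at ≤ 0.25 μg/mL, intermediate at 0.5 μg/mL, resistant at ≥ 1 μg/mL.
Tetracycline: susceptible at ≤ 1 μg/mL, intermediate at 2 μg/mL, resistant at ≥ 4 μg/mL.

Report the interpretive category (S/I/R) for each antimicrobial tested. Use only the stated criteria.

S, I, S, S, R, R, S, R

Tigecycline: 0.03 μg/mL is ≤ 2 μg/mL → Susceptible
Ertapenem: 32 μg/mL is in 32–64 μg/mL → intermediate
Colistin (0.03 μg/mL) ≤ 0.25 μg/mL → Susceptible
Tetracycline (1 μg/mL) ≤ 1 μg/mL — S
Chloramphenicol (64 μg/mL) ≥ 2 μg/mL ⇒ R
Azithromycin 16 μg/mL: ≥ 1 μg/mL ⇒ resistant
Linezolid (0.06 μg/mL) ≤ 0.12 μg/mL — S
Ceftriaxone (16 μg/mL) ≥ 1 μg/mL — resistant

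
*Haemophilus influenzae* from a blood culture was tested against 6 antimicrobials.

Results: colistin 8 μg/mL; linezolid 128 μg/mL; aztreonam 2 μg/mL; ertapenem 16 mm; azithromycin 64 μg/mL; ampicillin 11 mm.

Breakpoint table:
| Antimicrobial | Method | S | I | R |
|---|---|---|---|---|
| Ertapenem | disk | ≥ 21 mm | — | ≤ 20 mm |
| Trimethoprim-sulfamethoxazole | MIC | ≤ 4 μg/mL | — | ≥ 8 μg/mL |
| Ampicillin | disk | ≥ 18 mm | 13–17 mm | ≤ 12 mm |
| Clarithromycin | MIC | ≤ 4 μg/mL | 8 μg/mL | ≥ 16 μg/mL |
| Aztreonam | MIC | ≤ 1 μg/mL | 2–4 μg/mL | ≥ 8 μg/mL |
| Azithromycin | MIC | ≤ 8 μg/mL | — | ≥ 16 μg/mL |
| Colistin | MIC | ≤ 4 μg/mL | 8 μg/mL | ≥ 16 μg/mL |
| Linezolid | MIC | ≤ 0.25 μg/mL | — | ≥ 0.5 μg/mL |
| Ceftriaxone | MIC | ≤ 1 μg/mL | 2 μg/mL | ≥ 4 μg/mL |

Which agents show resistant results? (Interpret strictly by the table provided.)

Colistin 8 μg/mL: = 8 μg/mL — I
Linezolid (128 μg/mL) ≥ 0.5 μg/mL → resistant
Aztreonam (2 μg/mL) in 2–4 μg/mL — intermediate
Ertapenem (16 mm) ≤ 20 mm → Resistant
Azithromycin (64 μg/mL) ≥ 16 μg/mL ⇒ Resistant
Ampicillin: 11 mm is ≤ 12 mm ⇒ resistant

linezolid, ertapenem, azithromycin, ampicillin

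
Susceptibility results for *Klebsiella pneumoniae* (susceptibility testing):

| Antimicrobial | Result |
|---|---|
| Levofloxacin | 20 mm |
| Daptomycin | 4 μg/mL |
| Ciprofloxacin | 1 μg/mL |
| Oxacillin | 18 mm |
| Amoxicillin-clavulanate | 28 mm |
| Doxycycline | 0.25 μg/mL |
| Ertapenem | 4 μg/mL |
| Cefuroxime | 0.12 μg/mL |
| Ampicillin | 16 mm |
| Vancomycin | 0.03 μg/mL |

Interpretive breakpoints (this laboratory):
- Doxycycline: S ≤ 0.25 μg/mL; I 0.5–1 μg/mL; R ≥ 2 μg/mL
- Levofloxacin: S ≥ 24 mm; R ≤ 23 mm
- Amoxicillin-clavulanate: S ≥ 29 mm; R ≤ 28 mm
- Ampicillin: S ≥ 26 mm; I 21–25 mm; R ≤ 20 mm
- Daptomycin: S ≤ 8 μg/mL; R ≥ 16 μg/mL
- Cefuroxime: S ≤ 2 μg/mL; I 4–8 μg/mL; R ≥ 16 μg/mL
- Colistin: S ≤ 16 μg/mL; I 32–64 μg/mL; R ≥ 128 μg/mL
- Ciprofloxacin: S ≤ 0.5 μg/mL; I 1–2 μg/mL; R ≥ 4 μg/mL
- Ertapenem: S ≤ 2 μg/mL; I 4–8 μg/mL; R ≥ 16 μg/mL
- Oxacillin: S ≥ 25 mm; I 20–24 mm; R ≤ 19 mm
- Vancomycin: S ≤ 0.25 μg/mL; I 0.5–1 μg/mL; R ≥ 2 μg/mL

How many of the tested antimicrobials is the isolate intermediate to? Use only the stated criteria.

Levofloxacin (20 mm) ≤ 23 mm — R
Daptomycin (4 μg/mL) ≤ 8 μg/mL ⇒ susceptible
Ciprofloxacin (1 μg/mL) in 1–2 μg/mL → Intermediate
Oxacillin 18 mm: ≤ 19 mm ⇒ R
Amoxicillin-clavulanate: 28 mm is ≤ 28 mm — R
Doxycycline: 0.25 μg/mL is ≤ 0.25 μg/mL ⇒ susceptible
Ertapenem 4 μg/mL: in 4–8 μg/mL — I
Cefuroxime 0.12 μg/mL: ≤ 2 μg/mL → Susceptible
Ampicillin: 16 mm is ≤ 20 mm → resistant
Vancomycin 0.03 μg/mL: ≤ 0.25 μg/mL — S
Intermediate: 2

2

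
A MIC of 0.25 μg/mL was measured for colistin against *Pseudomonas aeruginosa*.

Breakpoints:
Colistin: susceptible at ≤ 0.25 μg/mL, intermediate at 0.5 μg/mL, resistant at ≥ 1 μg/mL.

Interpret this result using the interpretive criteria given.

Susceptible

Colistin: 0.25 μg/mL is ≤ 0.25 μg/mL → Susceptible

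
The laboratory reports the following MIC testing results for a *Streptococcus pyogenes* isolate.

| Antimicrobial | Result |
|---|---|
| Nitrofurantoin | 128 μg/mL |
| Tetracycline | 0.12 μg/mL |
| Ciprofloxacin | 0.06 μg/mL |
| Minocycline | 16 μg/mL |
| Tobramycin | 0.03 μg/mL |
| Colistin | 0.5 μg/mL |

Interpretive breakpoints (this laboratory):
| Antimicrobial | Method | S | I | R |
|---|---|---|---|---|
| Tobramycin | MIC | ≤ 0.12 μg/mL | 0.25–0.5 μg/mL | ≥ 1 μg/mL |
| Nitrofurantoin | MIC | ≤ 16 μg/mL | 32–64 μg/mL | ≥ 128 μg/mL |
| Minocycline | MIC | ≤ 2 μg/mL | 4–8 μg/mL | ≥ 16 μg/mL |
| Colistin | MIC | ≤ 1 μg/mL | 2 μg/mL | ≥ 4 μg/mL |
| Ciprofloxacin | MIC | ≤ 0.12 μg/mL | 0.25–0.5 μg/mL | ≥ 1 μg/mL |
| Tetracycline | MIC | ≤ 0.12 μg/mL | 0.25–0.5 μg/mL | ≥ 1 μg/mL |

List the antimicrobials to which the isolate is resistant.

nitrofurantoin, minocycline

Nitrofurantoin (128 μg/mL) ≥ 128 μg/mL → resistant
Tetracycline 0.12 μg/mL: ≤ 0.12 μg/mL → susceptible
Ciprofloxacin (0.06 μg/mL) ≤ 0.12 μg/mL — Susceptible
Minocycline 16 μg/mL: ≥ 16 μg/mL ⇒ R
Tobramycin 0.03 μg/mL: ≤ 0.12 μg/mL — susceptible
Colistin 0.5 μg/mL: ≤ 1 μg/mL → Susceptible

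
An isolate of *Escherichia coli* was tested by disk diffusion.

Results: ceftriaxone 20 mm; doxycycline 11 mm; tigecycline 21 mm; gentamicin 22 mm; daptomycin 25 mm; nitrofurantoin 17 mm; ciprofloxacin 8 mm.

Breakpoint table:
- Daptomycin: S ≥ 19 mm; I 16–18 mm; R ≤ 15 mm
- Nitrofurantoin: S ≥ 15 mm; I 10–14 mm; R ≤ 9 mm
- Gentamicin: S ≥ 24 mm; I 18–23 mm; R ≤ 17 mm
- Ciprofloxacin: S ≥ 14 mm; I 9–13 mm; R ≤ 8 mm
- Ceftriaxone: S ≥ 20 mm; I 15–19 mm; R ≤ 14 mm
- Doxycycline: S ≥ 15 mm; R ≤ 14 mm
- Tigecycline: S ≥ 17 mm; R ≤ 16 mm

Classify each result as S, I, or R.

S, R, S, I, S, S, R

Ceftriaxone 20 mm: ≥ 20 mm → susceptible
Doxycycline (11 mm) ≤ 14 mm → resistant
Tigecycline 21 mm: ≥ 17 mm → Susceptible
Gentamicin: 22 mm is in 18–23 mm → intermediate
Daptomycin 25 mm: ≥ 19 mm ⇒ S
Nitrofurantoin 17 mm: ≥ 15 mm — Susceptible
Ciprofloxacin 8 mm: ≤ 8 mm — Resistant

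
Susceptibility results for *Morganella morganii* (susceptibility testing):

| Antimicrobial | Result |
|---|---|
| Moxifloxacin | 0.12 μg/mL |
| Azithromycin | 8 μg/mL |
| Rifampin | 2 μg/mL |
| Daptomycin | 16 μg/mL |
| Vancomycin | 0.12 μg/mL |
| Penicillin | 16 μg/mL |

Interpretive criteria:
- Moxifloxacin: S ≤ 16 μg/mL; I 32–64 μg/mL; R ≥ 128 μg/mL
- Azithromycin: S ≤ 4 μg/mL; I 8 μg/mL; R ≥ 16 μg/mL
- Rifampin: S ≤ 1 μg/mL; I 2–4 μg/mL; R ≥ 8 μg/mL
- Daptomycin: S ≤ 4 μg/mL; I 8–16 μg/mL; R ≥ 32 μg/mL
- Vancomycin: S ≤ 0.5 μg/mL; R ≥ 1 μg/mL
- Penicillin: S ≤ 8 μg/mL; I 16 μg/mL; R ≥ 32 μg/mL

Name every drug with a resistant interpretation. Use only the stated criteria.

Moxifloxacin (0.12 μg/mL) ≤ 16 μg/mL → Susceptible
Azithromycin: 8 μg/mL is = 8 μg/mL ⇒ Intermediate
Rifampin 2 μg/mL: in 2–4 μg/mL — Intermediate
Daptomycin (16 μg/mL) in 8–16 μg/mL ⇒ Intermediate
Vancomycin: 0.12 μg/mL is ≤ 0.5 μg/mL — Susceptible
Penicillin (16 μg/mL) = 16 μg/mL → I

none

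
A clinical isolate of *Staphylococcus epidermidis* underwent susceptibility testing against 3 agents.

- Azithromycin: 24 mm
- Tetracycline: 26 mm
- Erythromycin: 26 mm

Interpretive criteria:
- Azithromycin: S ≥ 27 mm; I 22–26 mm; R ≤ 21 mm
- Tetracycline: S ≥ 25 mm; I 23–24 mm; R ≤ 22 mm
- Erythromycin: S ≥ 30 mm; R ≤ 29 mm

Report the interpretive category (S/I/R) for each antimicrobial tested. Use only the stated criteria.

I, S, R

Azithromycin: 24 mm is in 22–26 mm → intermediate
Tetracycline (26 mm) ≥ 25 mm ⇒ S
Erythromycin: 26 mm is ≤ 29 mm → resistant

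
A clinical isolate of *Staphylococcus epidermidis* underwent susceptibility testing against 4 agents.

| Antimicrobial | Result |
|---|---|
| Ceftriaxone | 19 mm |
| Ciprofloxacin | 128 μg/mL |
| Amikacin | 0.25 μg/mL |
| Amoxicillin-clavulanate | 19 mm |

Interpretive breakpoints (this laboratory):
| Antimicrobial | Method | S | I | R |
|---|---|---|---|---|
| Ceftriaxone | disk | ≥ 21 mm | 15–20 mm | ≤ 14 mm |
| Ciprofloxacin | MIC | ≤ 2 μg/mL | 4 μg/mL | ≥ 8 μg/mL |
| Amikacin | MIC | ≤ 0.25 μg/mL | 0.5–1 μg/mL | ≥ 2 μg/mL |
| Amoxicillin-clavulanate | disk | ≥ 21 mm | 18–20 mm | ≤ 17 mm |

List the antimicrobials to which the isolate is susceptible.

Ceftriaxone 19 mm: in 15–20 mm ⇒ Intermediate
Ciprofloxacin (128 μg/mL) ≥ 8 μg/mL — Resistant
Amikacin 0.25 μg/mL: ≤ 0.25 μg/mL ⇒ S
Amoxicillin-clavulanate: 19 mm is in 18–20 mm ⇒ Intermediate

amikacin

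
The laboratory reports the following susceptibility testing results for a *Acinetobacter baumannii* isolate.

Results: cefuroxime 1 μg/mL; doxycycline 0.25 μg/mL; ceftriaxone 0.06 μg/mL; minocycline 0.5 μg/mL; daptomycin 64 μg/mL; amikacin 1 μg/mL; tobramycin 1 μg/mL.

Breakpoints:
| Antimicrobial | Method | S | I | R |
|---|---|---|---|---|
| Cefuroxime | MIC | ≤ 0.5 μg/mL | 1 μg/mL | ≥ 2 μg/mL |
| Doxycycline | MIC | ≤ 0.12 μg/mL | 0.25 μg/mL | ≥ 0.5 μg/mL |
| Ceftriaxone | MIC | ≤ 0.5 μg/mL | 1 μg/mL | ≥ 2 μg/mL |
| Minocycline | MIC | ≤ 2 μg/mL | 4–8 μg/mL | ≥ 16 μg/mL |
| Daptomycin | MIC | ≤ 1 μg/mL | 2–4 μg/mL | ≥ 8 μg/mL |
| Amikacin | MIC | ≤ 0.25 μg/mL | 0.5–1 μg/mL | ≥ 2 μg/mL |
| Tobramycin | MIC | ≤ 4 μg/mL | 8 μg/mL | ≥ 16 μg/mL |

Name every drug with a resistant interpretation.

daptomycin

Cefuroxime: 1 μg/mL is = 1 μg/mL → I
Doxycycline: 0.25 μg/mL is = 0.25 μg/mL — intermediate
Ceftriaxone 0.06 μg/mL: ≤ 0.5 μg/mL → susceptible
Minocycline: 0.5 μg/mL is ≤ 2 μg/mL → Susceptible
Daptomycin (64 μg/mL) ≥ 8 μg/mL → resistant
Amikacin (1 μg/mL) in 0.5–1 μg/mL ⇒ I
Tobramycin (1 μg/mL) ≤ 4 μg/mL — Susceptible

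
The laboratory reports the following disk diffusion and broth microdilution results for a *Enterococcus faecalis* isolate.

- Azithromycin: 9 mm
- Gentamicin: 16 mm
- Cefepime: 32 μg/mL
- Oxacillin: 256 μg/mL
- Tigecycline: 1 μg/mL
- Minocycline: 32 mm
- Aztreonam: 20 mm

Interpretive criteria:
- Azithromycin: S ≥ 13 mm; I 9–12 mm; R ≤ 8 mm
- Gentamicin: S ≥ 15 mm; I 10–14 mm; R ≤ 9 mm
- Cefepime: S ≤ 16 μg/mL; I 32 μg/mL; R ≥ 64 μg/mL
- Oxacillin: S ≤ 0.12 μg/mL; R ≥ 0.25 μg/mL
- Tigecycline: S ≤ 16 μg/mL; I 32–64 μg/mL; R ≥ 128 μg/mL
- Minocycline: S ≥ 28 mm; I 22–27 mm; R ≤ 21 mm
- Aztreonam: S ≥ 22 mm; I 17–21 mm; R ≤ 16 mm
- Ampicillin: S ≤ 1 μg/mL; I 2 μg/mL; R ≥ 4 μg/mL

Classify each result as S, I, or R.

Azithromycin (9 mm) in 9–12 mm ⇒ I
Gentamicin (16 mm) ≥ 15 mm — susceptible
Cefepime: 32 μg/mL is = 32 μg/mL ⇒ I
Oxacillin 256 μg/mL: ≥ 0.25 μg/mL ⇒ Resistant
Tigecycline: 1 μg/mL is ≤ 16 μg/mL — S
Minocycline 32 mm: ≥ 28 mm ⇒ Susceptible
Aztreonam (20 mm) in 17–21 mm → I

I, S, I, R, S, S, I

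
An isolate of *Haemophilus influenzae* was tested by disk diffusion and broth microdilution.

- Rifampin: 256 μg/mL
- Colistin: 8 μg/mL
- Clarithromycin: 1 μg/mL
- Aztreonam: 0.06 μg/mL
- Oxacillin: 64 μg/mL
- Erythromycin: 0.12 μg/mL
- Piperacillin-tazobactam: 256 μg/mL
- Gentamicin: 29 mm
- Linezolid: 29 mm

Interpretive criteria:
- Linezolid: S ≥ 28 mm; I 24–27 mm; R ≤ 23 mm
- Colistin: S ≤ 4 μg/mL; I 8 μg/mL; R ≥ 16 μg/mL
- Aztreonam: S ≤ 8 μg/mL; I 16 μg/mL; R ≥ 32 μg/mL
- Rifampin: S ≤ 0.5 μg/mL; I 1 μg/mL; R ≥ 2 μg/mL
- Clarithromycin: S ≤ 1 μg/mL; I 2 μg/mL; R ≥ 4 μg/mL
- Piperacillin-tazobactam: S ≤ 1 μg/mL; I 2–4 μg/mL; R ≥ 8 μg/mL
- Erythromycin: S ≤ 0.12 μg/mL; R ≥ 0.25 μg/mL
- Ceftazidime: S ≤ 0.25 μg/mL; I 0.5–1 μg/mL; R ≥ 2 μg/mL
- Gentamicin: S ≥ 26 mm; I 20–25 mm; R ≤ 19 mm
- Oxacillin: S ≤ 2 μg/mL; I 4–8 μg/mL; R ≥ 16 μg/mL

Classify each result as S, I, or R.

Rifampin 256 μg/mL: ≥ 2 μg/mL — R
Colistin (8 μg/mL) = 8 μg/mL — Intermediate
Clarithromycin: 1 μg/mL is ≤ 1 μg/mL ⇒ S
Aztreonam (0.06 μg/mL) ≤ 8 μg/mL — susceptible
Oxacillin (64 μg/mL) ≥ 16 μg/mL ⇒ resistant
Erythromycin 0.12 μg/mL: ≤ 0.12 μg/mL — S
Piperacillin-tazobactam 256 μg/mL: ≥ 8 μg/mL — resistant
Gentamicin: 29 mm is ≥ 26 mm — Susceptible
Linezolid (29 mm) ≥ 28 mm — susceptible

R, I, S, S, R, S, R, S, S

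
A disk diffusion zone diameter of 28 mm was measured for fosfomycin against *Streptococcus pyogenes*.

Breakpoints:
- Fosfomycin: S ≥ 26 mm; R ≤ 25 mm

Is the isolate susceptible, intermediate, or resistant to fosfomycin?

S

Fosfomycin: 28 mm is ≥ 26 mm — susceptible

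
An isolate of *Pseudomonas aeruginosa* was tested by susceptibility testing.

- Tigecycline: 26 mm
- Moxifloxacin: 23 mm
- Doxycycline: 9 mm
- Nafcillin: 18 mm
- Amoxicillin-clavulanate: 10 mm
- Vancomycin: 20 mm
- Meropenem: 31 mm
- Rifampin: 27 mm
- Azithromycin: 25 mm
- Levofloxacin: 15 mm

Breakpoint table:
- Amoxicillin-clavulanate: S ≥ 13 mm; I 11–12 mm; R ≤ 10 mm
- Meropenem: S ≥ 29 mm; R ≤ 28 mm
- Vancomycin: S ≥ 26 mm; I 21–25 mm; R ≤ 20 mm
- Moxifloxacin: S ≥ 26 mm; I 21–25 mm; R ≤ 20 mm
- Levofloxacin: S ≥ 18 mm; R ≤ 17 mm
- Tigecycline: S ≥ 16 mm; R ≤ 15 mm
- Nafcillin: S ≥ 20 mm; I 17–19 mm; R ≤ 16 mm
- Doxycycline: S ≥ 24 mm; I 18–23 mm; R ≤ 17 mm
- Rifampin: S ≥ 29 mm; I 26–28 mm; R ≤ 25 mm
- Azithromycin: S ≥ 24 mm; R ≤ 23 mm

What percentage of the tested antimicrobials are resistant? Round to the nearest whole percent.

40%

Tigecycline 26 mm: ≥ 16 mm → Susceptible
Moxifloxacin (23 mm) in 21–25 mm — I
Doxycycline 9 mm: ≤ 17 mm ⇒ R
Nafcillin 18 mm: in 17–19 mm ⇒ I
Amoxicillin-clavulanate 10 mm: ≤ 10 mm — R
Vancomycin: 20 mm is ≤ 20 mm — R
Meropenem (31 mm) ≥ 29 mm — Susceptible
Rifampin 27 mm: in 26–28 mm → intermediate
Azithromycin 25 mm: ≥ 24 mm ⇒ Susceptible
Levofloxacin (15 mm) ≤ 17 mm — Resistant
Resistant: 4/10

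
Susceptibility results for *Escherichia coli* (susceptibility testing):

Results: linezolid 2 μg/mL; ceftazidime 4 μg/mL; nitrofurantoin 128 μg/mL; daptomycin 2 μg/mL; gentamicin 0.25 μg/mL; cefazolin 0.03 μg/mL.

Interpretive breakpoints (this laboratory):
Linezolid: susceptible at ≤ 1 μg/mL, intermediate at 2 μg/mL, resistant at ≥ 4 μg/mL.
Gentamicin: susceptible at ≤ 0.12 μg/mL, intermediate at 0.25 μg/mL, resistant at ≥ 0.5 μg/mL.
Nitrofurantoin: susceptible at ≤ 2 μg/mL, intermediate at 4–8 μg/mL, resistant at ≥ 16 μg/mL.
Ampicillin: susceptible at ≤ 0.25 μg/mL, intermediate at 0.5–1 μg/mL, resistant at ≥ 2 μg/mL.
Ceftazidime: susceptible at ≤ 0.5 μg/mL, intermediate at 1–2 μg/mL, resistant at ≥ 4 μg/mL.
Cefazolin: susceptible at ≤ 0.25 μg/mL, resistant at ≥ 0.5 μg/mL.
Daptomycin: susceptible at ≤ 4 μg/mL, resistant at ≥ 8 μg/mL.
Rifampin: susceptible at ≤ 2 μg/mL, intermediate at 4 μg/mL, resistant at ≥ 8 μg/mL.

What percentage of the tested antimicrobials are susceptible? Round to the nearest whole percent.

33%

Linezolid 2 μg/mL: = 2 μg/mL — intermediate
Ceftazidime (4 μg/mL) ≥ 4 μg/mL — R
Nitrofurantoin (128 μg/mL) ≥ 16 μg/mL → Resistant
Daptomycin (2 μg/mL) ≤ 4 μg/mL → Susceptible
Gentamicin (0.25 μg/mL) = 0.25 μg/mL ⇒ I
Cefazolin (0.03 μg/mL) ≤ 0.25 μg/mL → susceptible
Susceptible: 2/6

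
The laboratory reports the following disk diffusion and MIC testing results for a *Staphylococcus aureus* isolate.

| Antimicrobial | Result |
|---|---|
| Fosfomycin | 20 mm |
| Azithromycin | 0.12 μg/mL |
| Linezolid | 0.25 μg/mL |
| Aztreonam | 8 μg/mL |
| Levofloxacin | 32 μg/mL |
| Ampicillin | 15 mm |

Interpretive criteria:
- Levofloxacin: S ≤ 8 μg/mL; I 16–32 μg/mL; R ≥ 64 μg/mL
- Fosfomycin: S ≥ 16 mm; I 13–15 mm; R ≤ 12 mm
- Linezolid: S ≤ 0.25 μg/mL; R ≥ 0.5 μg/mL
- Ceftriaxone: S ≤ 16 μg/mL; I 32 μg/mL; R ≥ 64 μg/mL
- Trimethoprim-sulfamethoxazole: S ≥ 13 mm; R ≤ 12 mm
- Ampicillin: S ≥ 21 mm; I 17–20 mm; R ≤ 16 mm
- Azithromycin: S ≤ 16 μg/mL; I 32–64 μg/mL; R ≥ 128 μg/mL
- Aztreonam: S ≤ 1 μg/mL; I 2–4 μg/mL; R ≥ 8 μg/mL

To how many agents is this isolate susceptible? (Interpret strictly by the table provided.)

Fosfomycin (20 mm) ≥ 16 mm → Susceptible
Azithromycin (0.12 μg/mL) ≤ 16 μg/mL ⇒ susceptible
Linezolid (0.25 μg/mL) ≤ 0.25 μg/mL ⇒ S
Aztreonam (8 μg/mL) ≥ 8 μg/mL → R
Levofloxacin: 32 μg/mL is in 16–32 μg/mL → Intermediate
Ampicillin 15 mm: ≤ 16 mm → resistant
Susceptible: 3

3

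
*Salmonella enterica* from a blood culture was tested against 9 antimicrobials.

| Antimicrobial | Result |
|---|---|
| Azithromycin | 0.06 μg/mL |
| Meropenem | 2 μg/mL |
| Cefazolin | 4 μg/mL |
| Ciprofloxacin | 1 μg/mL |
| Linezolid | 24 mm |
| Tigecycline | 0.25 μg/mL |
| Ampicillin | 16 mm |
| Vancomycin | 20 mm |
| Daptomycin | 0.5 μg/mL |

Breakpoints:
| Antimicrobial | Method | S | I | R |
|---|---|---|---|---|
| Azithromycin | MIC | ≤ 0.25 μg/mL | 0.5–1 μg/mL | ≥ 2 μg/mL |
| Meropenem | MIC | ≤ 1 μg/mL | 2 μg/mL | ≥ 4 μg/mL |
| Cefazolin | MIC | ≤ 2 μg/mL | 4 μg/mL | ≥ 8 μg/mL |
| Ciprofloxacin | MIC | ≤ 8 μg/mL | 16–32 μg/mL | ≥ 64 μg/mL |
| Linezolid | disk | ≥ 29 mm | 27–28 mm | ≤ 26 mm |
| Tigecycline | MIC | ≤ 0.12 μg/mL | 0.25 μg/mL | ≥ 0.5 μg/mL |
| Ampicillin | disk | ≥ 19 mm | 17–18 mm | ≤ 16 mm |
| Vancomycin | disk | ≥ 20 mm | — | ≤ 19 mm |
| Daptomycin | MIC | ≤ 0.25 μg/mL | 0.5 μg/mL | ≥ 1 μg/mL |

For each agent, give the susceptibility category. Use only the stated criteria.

Azithromycin 0.06 μg/mL: ≤ 0.25 μg/mL — Susceptible
Meropenem: 2 μg/mL is = 2 μg/mL ⇒ Intermediate
Cefazolin (4 μg/mL) = 4 μg/mL ⇒ Intermediate
Ciprofloxacin (1 μg/mL) ≤ 8 μg/mL ⇒ S
Linezolid 24 mm: ≤ 26 mm → Resistant
Tigecycline (0.25 μg/mL) = 0.25 μg/mL → I
Ampicillin 16 mm: ≤ 16 mm → resistant
Vancomycin (20 mm) ≥ 20 mm → Susceptible
Daptomycin (0.5 μg/mL) = 0.5 μg/mL → I

S, I, I, S, R, I, R, S, I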